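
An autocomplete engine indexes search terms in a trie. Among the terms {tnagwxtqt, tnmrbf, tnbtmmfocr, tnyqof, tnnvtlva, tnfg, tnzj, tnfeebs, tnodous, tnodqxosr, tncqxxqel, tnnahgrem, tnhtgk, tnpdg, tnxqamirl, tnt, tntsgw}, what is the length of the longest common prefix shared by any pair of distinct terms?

4

The deepest shared node is where two words last agree before diverging.
e.g. "tnodous" and "tnodqxosr" share the prefix "tnod" of length 4; no pair shares a longer one.
Longest shared-prefix length: 4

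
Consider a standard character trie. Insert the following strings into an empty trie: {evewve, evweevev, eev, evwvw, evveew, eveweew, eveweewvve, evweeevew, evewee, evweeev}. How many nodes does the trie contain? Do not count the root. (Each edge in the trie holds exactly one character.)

30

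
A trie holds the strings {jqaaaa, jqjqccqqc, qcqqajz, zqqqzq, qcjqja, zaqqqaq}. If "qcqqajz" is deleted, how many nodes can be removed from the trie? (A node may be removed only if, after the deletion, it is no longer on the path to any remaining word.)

A node on "qcqqajz"'s path can go only if nothing else ends at it or branches off below it.
The suffix "qqajz" (5 nodes) is used only by "qcqqajz"; the node for "qc" still has the child "j", so pruning stops there.
Nodes removed: 5

5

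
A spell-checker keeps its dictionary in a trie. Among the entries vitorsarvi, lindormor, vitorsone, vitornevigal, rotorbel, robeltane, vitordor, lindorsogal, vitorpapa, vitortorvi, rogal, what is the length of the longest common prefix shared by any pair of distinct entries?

6

Equivalently: take the maximum, over all pairs, of their longest common prefix length.
e.g. "lindormor" and "lindorsogal" share the prefix "lindor" of length 6; no pair shares a longer one.
Longest shared-prefix length: 6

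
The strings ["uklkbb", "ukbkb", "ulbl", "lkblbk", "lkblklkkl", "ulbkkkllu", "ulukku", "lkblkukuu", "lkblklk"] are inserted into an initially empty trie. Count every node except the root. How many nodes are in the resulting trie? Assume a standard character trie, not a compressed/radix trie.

37

Insert word by word; a character creates a node only if that edge doesn't already exist:
  "uklkbb" → 6 new (u, k, l, k, b, b)
  "ukbkb" → prefix "uk" already present; 3 new (b, k, b)
  "ulbl" → prefix "u" already present; 3 new (l, b, l)
  "lkblbk" → 6 new (l, k, b, l, b, k)
  "lkblklkkl" → prefix "lkbl" already present; 5 new (k, l, k, k, l)
  "ulbkkkllu" → prefix "ulb" already present; 6 new (k, k, k, l, l, u)
  "ulukku" → prefix "ul" already present; 4 new (u, k, k, u)
  "lkblkukuu" → prefix "lkblk" already present; 4 new (u, k, u, u)
  "lkblklk" → prefix "lkblklk" already present; 0 new (none)
Total nodes = 6 + 3 + 3 + 6 + 5 + 6 + 4 + 4 + 0 = 37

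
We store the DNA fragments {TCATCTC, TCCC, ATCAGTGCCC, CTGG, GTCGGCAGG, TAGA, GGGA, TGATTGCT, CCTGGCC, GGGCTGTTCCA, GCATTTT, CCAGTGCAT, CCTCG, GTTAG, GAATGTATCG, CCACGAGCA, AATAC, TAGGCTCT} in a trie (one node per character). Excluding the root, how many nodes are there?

101

Trace insertions, counting only characters that open a new branch:
  "TCATCTC" → 7 new (T, C, A, T, C, T, C)
  "TCCC" → prefix "TC" already present; 2 new (C, C)
  "ATCAGTGCCC" → 10 new (A, T, C, A, G, T, G, C, C, C)
  "CTGG" → 4 new (C, T, G, G)
  "GTCGGCAGG" → 9 new (G, T, C, G, G, C, A, G, G)
  "TAGA" → prefix "T" already present; 3 new (A, G, A)
  "GGGA" → prefix "G" already present; 3 new (G, G, A)
  "TGATTGCT" → prefix "T" already present; 7 new (G, A, T, T, G, C, T)
  "CCTGGCC" → prefix "C" already present; 6 new (C, T, G, G, C, C)
  "GGGCTGTTCCA" → prefix "GGG" already present; 8 new (C, T, G, T, T, C, C, A)
  "GCATTTT" → prefix "G" already present; 6 new (C, A, T, T, T, T)
  "CCAGTGCAT" → prefix "CC" already present; 7 new (A, G, T, G, C, A, T)
  "CCTCG" → prefix "CCT" already present; 2 new (C, G)
  "GTTAG" → prefix "GT" already present; 3 new (T, A, G)
  "GAATGTATCG" → prefix "G" already present; 9 new (A, A, T, G, T, A, T, C, G)
  "CCACGAGCA" → prefix "CCA" already present; 6 new (C, G, A, G, C, A)
  "AATAC" → prefix "A" already present; 4 new (A, T, A, C)
  "TAGGCTCT" → prefix "TAG" already present; 5 new (G, C, T, C, T)
Total nodes = 7 + 2 + 10 + 4 + 9 + 3 + 3 + 7 + 6 + 8 + 6 + 7 + 2 + 3 + 9 + 6 + 4 + 5 = 101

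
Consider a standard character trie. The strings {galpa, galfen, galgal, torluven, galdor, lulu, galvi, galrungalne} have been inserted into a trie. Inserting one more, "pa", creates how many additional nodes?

2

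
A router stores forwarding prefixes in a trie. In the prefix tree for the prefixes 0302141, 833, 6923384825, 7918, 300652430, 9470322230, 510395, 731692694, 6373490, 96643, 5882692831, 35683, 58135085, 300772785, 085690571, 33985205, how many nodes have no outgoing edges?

16

A leaf is a node with no children — equivalently, the end of a word that is not a proper prefix of any other stored word.
Those words: "0302141", "085690571", "300652430", "300772785", "33985205", "35683", "510395", "58135085", "5882692831", "6373490", "6923384825", "731692694", "7918", "833", "9470322230", "96643"
Leaf count: 16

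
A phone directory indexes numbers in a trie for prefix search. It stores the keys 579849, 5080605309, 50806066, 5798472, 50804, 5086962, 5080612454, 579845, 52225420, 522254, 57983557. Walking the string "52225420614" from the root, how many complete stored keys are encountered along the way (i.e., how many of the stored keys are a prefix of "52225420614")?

2

Traverse "52225420614" character by character; count nodes along the way that are marked as word ends.
Prefixes of the query that are stored words: "522254", "52225420"
Count: 2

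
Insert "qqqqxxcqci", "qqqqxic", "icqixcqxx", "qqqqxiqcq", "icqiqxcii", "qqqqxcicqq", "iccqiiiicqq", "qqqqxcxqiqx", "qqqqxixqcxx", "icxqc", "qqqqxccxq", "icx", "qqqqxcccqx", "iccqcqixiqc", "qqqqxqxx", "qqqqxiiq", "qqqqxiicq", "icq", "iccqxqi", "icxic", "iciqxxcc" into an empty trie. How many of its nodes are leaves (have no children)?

A leaf is a node with no children — equivalently, the end of a word that is not a proper prefix of any other stored word.
Those words: "iccqcqixiqc", "iccqiiiicqq", "iccqxqi", "iciqxxcc", "icqiqxcii", "icqixcqxx", "icxic", "icxqc", "qqqqxcccqx", "qqqqxccxq", "qqqqxcicqq", "qqqqxcxqiqx", "qqqqxic", "qqqqxiicq", "qqqqxiiq", "qqqqxiqcq", "qqqqxixqcxx", "qqqqxqxx", "qqqqxxcqci"
Leaf count: 19

19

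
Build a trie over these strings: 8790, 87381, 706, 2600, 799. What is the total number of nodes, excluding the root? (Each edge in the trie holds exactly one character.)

Trie structure (* marks end of a word):
(root)
├─ 2
│  └─ 6
│     └─ 0
│        └─ 0 *
├─ 7
│  ├─ 0
│  │  └─ 6 *
│  └─ 9
│     └─ 9 *
└─ 8
   └─ 7
      ├─ 3
      │  └─ 8
      │     └─ 1 *
      └─ 9
         └─ 0 *
Counting every labelled node above: 16.

16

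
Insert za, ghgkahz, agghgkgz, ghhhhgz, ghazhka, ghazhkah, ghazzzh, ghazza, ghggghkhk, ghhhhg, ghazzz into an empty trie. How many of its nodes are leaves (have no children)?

Leaves are exactly the stored words that no other stored word extends.
Those words: "agghgkgz", "ghazhkah", "ghazza", "ghazzzh", "ghggghkhk", "ghgkahz", "ghhhhgz", "za"
Leaf count: 8

8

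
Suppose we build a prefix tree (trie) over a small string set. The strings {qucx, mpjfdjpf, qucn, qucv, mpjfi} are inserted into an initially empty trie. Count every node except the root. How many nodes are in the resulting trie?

15

For each word, the new-node count is its length minus the longest prefix already in the trie:
  "qucx" → 4 new (q, u, c, x)
  "mpjfdjpf" → 8 new (m, p, j, f, d, j, p, f)
  "qucn" → prefix "quc" already present; 1 new (n)
  "qucv" → prefix "quc" already present; 1 new (v)
  "mpjfi" → prefix "mpjf" already present; 1 new (i)
Total nodes = 4 + 8 + 1 + 1 + 1 = 15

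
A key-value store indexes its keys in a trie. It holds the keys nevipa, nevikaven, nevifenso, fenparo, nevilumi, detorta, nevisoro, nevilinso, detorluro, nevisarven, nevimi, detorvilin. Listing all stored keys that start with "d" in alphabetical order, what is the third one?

detorvilin

Words with prefix "d", in lexicographic order: "detorluro", "detorta", "detorvilin"
The 3rd is detorvilin.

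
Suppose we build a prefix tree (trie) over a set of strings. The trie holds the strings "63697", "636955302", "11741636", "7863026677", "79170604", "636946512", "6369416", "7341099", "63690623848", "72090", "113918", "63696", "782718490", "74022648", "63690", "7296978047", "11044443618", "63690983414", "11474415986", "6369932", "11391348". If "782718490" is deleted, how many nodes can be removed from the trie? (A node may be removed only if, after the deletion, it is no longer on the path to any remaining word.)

7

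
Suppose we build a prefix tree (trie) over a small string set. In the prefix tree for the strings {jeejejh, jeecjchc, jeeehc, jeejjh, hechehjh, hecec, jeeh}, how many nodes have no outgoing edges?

A leaf is a node with no children — equivalently, the end of a word that is not a proper prefix of any other stored word.
Those words: "hecec", "hechehjh", "jeecjchc", "jeeehc", "jeeh", "jeejejh", "jeejjh"
Leaf count: 7

7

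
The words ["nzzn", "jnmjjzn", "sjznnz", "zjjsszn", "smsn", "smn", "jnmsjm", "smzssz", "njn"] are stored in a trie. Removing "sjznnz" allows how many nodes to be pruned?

5

Walk "sjznnz" from the leaf back toward the root, removing each node that no remaining word uses.
The suffix "jznnz" (5 nodes) is used only by "sjznnz"; the node for "s" still has the child "m", so pruning stops there.
Nodes removed: 5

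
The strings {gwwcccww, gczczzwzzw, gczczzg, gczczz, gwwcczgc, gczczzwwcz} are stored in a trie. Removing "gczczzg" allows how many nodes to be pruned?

1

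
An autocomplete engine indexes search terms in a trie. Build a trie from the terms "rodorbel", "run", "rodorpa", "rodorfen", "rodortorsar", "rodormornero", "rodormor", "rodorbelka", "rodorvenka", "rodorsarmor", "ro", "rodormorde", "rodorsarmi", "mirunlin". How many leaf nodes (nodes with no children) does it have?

A leaf is a node with no children — equivalently, the end of a word that is not a proper prefix of any other stored word.
Those words: "mirunlin", "rodorbelka", "rodorfen", "rodormorde", "rodormornero", "rodorpa", "rodorsarmi", "rodorsarmor", "rodortorsar", "rodorvenka", "run"
Leaf count: 11

11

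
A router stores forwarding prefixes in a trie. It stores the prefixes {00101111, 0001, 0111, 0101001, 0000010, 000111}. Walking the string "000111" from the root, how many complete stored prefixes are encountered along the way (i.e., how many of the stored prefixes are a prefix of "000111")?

2

Traverse "000111" character by character; count nodes along the way that are marked as word ends.
Prefixes of the query that are stored words: "0001", "000111"
Count: 2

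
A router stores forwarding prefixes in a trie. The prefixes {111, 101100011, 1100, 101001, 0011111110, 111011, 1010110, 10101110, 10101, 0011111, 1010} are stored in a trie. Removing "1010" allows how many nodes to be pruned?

Walk "1010" from the leaf back toward the root, removing each node that no remaining word uses.
Every node on "1010" is still needed (e.g. by "101001"), so nothing is freed.
Nodes removed: 0

0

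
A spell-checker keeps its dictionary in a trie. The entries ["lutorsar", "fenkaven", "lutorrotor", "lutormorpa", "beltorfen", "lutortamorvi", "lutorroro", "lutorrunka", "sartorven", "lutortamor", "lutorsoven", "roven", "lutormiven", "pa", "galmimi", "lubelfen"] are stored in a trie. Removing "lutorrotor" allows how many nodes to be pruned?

3

After clearing the end-marker at "lutorrotor", prune upward until reaching a node still needed by another word.
The suffix "tor" (3 nodes) is used only by "lutorrotor"; the node for "lutorro" still has the child "r", so pruning stops there.
Nodes removed: 3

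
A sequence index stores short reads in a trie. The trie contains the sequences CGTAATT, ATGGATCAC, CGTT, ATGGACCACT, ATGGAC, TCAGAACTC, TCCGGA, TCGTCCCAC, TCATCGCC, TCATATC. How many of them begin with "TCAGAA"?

Filter for entries beginning with "TCAGAA":
Words under "TCAGAA": TCAGAACTC
Count: 1

1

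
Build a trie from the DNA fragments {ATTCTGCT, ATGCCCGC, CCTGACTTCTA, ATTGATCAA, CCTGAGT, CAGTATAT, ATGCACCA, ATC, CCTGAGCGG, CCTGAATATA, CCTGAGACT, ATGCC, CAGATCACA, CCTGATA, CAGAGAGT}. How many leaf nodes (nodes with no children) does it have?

Leaves are exactly the stored words that no other stored word extends.
Those words: "ATC", "ATGCACCA", "ATGCCCGC", "ATTCTGCT", "ATTGATCAA", "CAGAGAGT", "CAGATCACA", "CAGTATAT", "CCTGAATATA", "CCTGACTTCTA", "CCTGAGACT", "CCTGAGCGG", "CCTGAGT", "CCTGATA"
Leaf count: 14

14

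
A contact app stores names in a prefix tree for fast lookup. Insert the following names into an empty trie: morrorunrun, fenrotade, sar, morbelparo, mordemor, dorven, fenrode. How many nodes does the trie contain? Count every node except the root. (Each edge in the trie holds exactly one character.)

43

Count nodes per top-level branch (shared prefixes stored once):
  'd'-branch (dorven): 6 nodes
  'f'-branch (fenrode, fenrotade): 11 nodes
  'm'-branch (morbelparo, mordemor, morrorunrun): 23 nodes
  's'-branch (sar): 3 nodes
Sum: 43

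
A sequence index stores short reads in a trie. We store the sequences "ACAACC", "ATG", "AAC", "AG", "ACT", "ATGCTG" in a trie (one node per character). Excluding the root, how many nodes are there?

For each word, the new-node count is its length minus the longest prefix already in the trie:
  "ACAACC" → 6 new (A, C, A, A, C, C)
  "ATG" → prefix "A" already present; 2 new (T, G)
  "AAC" → prefix "A" already present; 2 new (A, C)
  "AG" → prefix "A" already present; 1 new (G)
  "ACT" → prefix "AC" already present; 1 new (T)
  "ATGCTG" → prefix "ATG" already present; 3 new (C, T, G)
Total nodes = 6 + 2 + 2 + 1 + 1 + 3 = 15

15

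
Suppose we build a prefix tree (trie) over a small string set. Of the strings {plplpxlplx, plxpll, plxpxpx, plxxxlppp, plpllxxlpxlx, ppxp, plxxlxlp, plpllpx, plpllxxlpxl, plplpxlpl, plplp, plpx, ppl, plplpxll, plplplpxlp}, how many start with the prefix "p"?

15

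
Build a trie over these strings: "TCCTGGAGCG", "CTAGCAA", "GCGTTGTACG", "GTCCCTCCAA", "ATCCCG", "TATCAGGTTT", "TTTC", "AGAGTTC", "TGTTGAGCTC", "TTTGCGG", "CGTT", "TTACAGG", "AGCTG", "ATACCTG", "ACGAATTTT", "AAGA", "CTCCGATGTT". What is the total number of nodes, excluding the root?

108

For each word, the new-node count is its length minus the longest prefix already in the trie:
  "TCCTGGAGCG" → 10 new (T, C, C, T, G, G, A, G, C, G)
  "CTAGCAA" → 7 new (C, T, A, G, C, A, A)
  "GCGTTGTACG" → 10 new (G, C, G, T, T, G, T, A, C, G)
  "GTCCCTCCAA" → prefix "G" already present; 9 new (T, C, C, C, T, C, C, A, A)
  "ATCCCG" → 6 new (A, T, C, C, C, G)
  "TATCAGGTTT" → prefix "T" already present; 9 new (A, T, C, A, G, G, T, T, T)
  "TTTC" → prefix "T" already present; 3 new (T, T, C)
  "AGAGTTC" → prefix "A" already present; 6 new (G, A, G, T, T, C)
  "TGTTGAGCTC" → prefix "T" already present; 9 new (G, T, T, G, A, G, C, T, C)
  "TTTGCGG" → prefix "TTT" already present; 4 new (G, C, G, G)
  "CGTT" → prefix "C" already present; 3 new (G, T, T)
  "TTACAGG" → prefix "TT" already present; 5 new (A, C, A, G, G)
  "AGCTG" → prefix "AG" already present; 3 new (C, T, G)
  "ATACCTG" → prefix "AT" already present; 5 new (A, C, C, T, G)
  "ACGAATTTT" → prefix "A" already present; 8 new (C, G, A, A, T, T, T, T)
  "AAGA" → prefix "A" already present; 3 new (A, G, A)
  "CTCCGATGTT" → prefix "CT" already present; 8 new (C, C, G, A, T, G, T, T)
Total nodes = 10 + 7 + 10 + 9 + 6 + 9 + 3 + 6 + 9 + 4 + 3 + 5 + 3 + 5 + 8 + 3 + 8 = 108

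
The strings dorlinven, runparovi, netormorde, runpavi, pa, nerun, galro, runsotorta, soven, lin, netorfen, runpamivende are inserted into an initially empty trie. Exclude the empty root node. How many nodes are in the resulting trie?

For each word, the new-node count is its length minus the longest prefix already in the trie:
  "dorlinven" → 9 new (d, o, r, l, i, n, v, e, n)
  "runparovi" → 9 new (r, u, n, p, a, r, o, v, i)
  "netormorde" → 10 new (n, e, t, o, r, m, o, r, d, e)
  "runpavi" → prefix "runpa" already present; 2 new (v, i)
  "pa" → 2 new (p, a)
  "nerun" → prefix "ne" already present; 3 new (r, u, n)
  "galro" → 5 new (g, a, l, r, o)
  "runsotorta" → prefix "run" already present; 7 new (s, o, t, o, r, t, a)
  "soven" → 5 new (s, o, v, e, n)
  "lin" → 3 new (l, i, n)
  "netorfen" → prefix "netor" already present; 3 new (f, e, n)
  "runpamivende" → prefix "runpa" already present; 7 new (m, i, v, e, n, d, e)
Total nodes = 9 + 9 + 10 + 2 + 2 + 3 + 5 + 7 + 5 + 3 + 3 + 7 = 65

65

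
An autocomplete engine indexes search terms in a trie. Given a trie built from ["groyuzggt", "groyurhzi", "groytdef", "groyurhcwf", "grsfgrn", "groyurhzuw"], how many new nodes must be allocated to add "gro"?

"gro" is already a full path in the trie; only an end-marker is added.
No new nodes are needed: 0.

0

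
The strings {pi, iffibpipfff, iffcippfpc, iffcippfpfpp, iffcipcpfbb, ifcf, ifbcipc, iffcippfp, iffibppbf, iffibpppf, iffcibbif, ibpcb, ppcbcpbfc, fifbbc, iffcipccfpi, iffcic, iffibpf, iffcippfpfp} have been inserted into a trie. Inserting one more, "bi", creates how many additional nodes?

2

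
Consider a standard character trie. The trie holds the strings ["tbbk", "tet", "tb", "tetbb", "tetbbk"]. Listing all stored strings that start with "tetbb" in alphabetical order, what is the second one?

tetbbk

Words with prefix "tetbb", in lexicographic order: "tetbb", "tetbbk"
The 2nd is tetbbk.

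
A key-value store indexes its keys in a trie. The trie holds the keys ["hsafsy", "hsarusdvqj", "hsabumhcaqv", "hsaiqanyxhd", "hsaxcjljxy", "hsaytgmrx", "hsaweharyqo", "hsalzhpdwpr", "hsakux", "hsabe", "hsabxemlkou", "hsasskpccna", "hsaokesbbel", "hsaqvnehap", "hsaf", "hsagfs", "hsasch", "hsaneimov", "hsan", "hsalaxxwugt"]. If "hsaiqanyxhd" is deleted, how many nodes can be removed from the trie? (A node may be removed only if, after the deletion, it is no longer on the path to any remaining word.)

After clearing the end-marker at "hsaiqanyxhd", prune upward until reaching a node still needed by another word.
The suffix "iqanyxhd" (8 nodes) is used only by "hsaiqanyxhd"; the node for "hsa" still has the child "f", so pruning stops there.
Nodes removed: 8

8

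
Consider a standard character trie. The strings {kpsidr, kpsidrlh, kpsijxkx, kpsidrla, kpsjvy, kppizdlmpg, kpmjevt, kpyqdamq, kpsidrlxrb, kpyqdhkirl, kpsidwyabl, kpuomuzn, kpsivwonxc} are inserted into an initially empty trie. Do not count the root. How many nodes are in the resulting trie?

Count nodes per top-level branch (shared prefixes stored once):
  'k'-branch (kpmjevt, kppizdlmpg, kpsidr, kpsidrla, kpsidrlh, kpsidrlxrb, kpsidwyabl, kpsijxkx, kpsivwonxc, kpsjvy, kpuomuzn, kpyqdamq, kpyqdhkirl): 60 nodes
Sum: 60

60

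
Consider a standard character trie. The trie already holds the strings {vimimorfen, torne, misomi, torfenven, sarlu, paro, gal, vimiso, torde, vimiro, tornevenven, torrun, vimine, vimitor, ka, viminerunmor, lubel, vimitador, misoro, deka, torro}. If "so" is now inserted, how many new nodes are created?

"s" is already a path in the trie; the remaining "o" must be added.
Each of the 1 remaining characters creates one node.

1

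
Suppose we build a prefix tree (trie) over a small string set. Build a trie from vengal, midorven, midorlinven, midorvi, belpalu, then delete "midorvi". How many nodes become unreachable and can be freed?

After clearing the end-marker at "midorvi", prune upward until reaching a node still needed by another word.
The suffix "i" (1 node) is used only by "midorvi"; the node for "midorv" still has the child "e", so pruning stops there.
Nodes removed: 1

1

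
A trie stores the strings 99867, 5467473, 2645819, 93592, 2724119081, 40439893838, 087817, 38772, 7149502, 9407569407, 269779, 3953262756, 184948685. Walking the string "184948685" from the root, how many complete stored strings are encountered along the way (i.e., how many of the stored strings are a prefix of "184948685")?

Walk "184948685" from the root; an end-of-word marker is hit whenever a stored word is a prefix of "184948685".
Prefixes of the query that are stored words: "184948685"
Count: 1

1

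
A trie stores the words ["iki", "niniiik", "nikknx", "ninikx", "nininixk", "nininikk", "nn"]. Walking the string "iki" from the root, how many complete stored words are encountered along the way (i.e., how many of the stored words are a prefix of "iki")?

1

Traverse "iki" character by character; count nodes along the way that are marked as word ends.
Prefixes of the query that are stored words: "iki"
Count: 1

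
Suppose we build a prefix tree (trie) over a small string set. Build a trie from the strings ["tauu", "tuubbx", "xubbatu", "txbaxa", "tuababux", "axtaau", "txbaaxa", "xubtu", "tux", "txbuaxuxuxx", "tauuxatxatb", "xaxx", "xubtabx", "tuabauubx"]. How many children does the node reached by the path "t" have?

3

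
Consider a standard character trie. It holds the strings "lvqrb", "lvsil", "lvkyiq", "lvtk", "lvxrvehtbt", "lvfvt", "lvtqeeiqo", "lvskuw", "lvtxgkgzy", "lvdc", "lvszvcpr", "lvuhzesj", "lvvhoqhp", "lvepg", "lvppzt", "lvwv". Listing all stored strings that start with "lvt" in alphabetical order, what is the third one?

lvtxgkgzy

Filter for "lvt…" and sort: "lvtk", "lvtqeeiqo", "lvtxgkgzy"
Position 3: lvtxgkgzy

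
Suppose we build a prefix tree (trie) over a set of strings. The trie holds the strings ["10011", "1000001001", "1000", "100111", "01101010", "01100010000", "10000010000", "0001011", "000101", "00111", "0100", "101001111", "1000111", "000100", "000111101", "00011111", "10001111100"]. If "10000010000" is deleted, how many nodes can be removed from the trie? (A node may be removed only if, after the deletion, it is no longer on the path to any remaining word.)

After clearing the end-marker at "10000010000", prune upward until reaching a node still needed by another word.
The suffix "00" (2 nodes) is used only by "10000010000"; the node for "100000100" still has the child "1", so pruning stops there.
Nodes removed: 2

2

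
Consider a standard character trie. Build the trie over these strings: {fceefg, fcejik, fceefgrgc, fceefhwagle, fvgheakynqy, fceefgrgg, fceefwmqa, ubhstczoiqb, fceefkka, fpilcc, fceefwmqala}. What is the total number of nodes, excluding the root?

For each word, the new-node count is its length minus the longest prefix already in the trie:
  "fceefg" → 6 new (f, c, e, e, f, g)
  "fcejik" → prefix "fce" already present; 3 new (j, i, k)
  "fceefgrgc" → prefix "fceefg" already present; 3 new (r, g, c)
  "fceefhwagle" → prefix "fceef" already present; 6 new (h, w, a, g, l, e)
  "fvgheakynqy" → prefix "f" already present; 10 new (v, g, h, e, a, k, y, n, q, y)
  "fceefgrgg" → prefix "fceefgrg" already present; 1 new (g)
  "fceefwmqa" → prefix "fceef" already present; 4 new (w, m, q, a)
  "ubhstczoiqb" → 11 new (u, b, h, s, t, c, z, o, i, q, b)
  "fceefkka" → prefix "fceef" already present; 3 new (k, k, a)
  "fpilcc" → prefix "f" already present; 5 new (p, i, l, c, c)
  "fceefwmqala" → prefix "fceefwmqa" already present; 2 new (l, a)
Total nodes = 6 + 3 + 3 + 6 + 10 + 1 + 4 + 11 + 3 + 5 + 2 = 54

54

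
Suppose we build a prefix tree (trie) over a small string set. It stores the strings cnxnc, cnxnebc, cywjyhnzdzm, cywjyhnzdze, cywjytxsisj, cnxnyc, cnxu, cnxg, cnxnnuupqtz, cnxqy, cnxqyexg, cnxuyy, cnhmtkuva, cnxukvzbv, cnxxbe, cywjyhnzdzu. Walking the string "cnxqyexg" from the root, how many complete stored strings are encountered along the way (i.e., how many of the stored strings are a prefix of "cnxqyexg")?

2

Walk "cnxqyexg" from the root; an end-of-word marker is hit whenever a stored word is a prefix of "cnxqyexg".
Prefixes of the query that are stored words: "cnxqy", "cnxqyexg"
Count: 2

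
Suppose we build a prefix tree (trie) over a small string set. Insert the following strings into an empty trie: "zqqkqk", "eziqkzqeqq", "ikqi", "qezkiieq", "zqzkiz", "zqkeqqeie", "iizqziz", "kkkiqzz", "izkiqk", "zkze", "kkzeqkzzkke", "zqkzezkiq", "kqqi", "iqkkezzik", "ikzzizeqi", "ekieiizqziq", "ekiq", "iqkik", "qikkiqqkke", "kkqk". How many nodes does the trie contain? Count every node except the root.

Insert word by word; a character creates a node only if that edge doesn't already exist:
  "zqqkqk" → 6 new (z, q, q, k, q, k)
  "eziqkzqeqq" → 10 new (e, z, i, q, k, z, q, e, q, q)
  "ikqi" → 4 new (i, k, q, i)
  "qezkiieq" → 8 new (q, e, z, k, i, i, e, q)
  "zqzkiz" → prefix "zq" already present; 4 new (z, k, i, z)
  "zqkeqqeie" → prefix "zq" already present; 7 new (k, e, q, q, e, i, e)
  "iizqziz" → prefix "i" already present; 6 new (i, z, q, z, i, z)
  "kkkiqzz" → 7 new (k, k, k, i, q, z, z)
  "izkiqk" → prefix "i" already present; 5 new (z, k, i, q, k)
  "zkze" → prefix "z" already present; 3 new (k, z, e)
  "kkzeqkzzkke" → prefix "kk" already present; 9 new (z, e, q, k, z, z, k, k, e)
  "zqkzezkiq" → prefix "zqk" already present; 6 new (z, e, z, k, i, q)
  "kqqi" → prefix "k" already present; 3 new (q, q, i)
  "iqkkezzik" → prefix "i" already present; 8 new (q, k, k, e, z, z, i, k)
  "ikzzizeqi" → prefix "ik" already present; 7 new (z, z, i, z, e, q, i)
  "ekieiizqziq" → prefix "e" already present; 10 new (k, i, e, i, i, z, q, z, i, q)
  "ekiq" → prefix "eki" already present; 1 new (q)
  "iqkik" → prefix "iqk" already present; 2 new (i, k)
  "qikkiqqkke" → prefix "q" already present; 9 new (i, k, k, i, q, q, k, k, e)
  "kkqk" → prefix "kk" already present; 2 new (q, k)
Total nodes = 6 + 10 + 4 + 8 + 4 + 7 + 6 + 7 + 5 + 3 + 9 + 6 + 3 + 8 + 7 + 10 + 1 + 2 + 9 + 2 = 117

117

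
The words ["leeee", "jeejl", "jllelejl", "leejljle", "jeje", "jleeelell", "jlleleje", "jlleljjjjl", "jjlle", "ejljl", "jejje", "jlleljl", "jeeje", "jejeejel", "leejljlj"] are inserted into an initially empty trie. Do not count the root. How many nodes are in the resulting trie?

Insert word by word; a character creates a node only if that edge doesn't already exist:
  "leeee" → 5 new (l, e, e, e, e)
  "jeejl" → 5 new (j, e, e, j, l)
  "jllelejl" → prefix "j" already present; 7 new (l, l, e, l, e, j, l)
  "leejljle" → prefix "lee" already present; 5 new (j, l, j, l, e)
  "jeje" → prefix "je" already present; 2 new (j, e)
  "jleeelell" → prefix "jl" already present; 7 new (e, e, e, l, e, l, l)
  "jlleleje" → prefix "jllelej" already present; 1 new (e)
  "jlleljjjjl" → prefix "jllel" already present; 5 new (j, j, j, j, l)
  "jjlle" → prefix "j" already present; 4 new (j, l, l, e)
  "ejljl" → 5 new (e, j, l, j, l)
  "jejje" → prefix "jej" already present; 2 new (j, e)
  "jlleljl" → prefix "jllelj" already present; 1 new (l)
  "jeeje" → prefix "jeej" already present; 1 new (e)
  "jejeejel" → prefix "jeje" already present; 4 new (e, j, e, l)
  "leejljlj" → prefix "leejljl" already present; 1 new (j)
Total nodes = 5 + 5 + 7 + 5 + 2 + 7 + 1 + 5 + 4 + 5 + 2 + 1 + 1 + 4 + 1 = 55

55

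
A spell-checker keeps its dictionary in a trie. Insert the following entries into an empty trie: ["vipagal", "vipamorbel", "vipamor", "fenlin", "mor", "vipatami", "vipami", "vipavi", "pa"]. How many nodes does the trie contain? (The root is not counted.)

Trie structure (* marks end of a word):
(root)
├─ f
│  └─ e
│     └─ n
│        └─ l
│           └─ i
│              └─ n *
├─ m
│  └─ o
│     └─ r *
├─ p
│  └─ a *
└─ v
   └─ i
      └─ p
         └─ a
            ├─ g
            │  └─ a
            │     └─ l *
            ├─ m
            │  ├─ i *
            │  └─ o
            │     └─ r *
            │        └─ b
            │           └─ e
            │              └─ l *
            ├─ t
            │  └─ a
            │     └─ m
            │        └─ i *
            └─ v
               └─ i *
Counting every labelled node above: 31.

31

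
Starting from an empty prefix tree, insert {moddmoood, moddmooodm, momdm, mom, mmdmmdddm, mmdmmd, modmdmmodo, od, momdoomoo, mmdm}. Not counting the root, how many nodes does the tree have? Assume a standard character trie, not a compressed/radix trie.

Trie structure (* marks end of a word):
(root)
├─ m
│  ├─ m
│  │  └─ d
│  │     └─ m *
│  │        └─ m
│  │           └─ d *
│  │              └─ d
│  │                 └─ d
│  │                    └─ m *
│  └─ o
│     ├─ d
│     │  ├─ d
│     │  │  └─ m
│     │  │     └─ o
│     │  │        └─ o
│     │  │           └─ o
│     │  │              └─ d *
│     │  │                 └─ m *
│     │  └─ m
│     │     └─ d
│     │        └─ m
│     │           └─ m
│     │              └─ o
│     │                 └─ d
│     │                    └─ o *
│     └─ m *
│        └─ d
│           ├─ m *
│           └─ o
│              └─ o
│                 └─ m
│                    └─ o
│                       └─ o *
└─ o
   └─ d *
Counting every labelled node above: 35.

35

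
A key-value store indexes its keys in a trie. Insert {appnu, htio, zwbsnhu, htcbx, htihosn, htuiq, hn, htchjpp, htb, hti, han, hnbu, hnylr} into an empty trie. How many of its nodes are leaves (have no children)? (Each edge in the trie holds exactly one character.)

11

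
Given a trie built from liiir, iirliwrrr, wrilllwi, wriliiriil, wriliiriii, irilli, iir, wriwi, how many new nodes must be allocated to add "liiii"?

"liii" is already a path in the trie; the remaining "i" must be added.
New nodes needed: |"liiii"| − 4 = 5 − 4 = 1.

1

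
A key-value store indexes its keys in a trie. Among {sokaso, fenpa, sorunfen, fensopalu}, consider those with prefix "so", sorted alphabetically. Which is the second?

sorunfen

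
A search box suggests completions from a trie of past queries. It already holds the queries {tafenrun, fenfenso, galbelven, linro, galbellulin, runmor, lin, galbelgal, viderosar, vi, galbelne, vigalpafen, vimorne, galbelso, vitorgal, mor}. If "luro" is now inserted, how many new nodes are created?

3

"l" is already a path in the trie; the remaining "uro" must be added.
New nodes needed: |"luro"| − 1 = 4 − 1 = 3.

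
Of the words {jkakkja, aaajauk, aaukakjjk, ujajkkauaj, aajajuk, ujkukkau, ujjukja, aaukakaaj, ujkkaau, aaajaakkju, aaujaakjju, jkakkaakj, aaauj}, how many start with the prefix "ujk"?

Traverse to the node for "ujk", then collect every word in that subtree.
Matches: "ujkkaau", "ujkukkau"
Count: 2

2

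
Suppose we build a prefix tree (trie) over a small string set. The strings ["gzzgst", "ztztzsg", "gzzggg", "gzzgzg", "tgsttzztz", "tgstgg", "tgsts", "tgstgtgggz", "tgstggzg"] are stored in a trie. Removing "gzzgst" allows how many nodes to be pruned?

2

Walk "gzzgst" from the leaf back toward the root, removing each node that no remaining word uses.
The suffix "st" (2 nodes) is used only by "gzzgst"; the node for "gzzg" still has the child "g", so pruning stops there.
Nodes removed: 2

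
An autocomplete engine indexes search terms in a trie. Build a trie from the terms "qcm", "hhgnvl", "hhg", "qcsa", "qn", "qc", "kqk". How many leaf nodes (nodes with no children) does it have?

A leaf is a node with no children — equivalently, the end of a word that is not a proper prefix of any other stored word.
Those words: "hhgnvl", "kqk", "qcm", "qcsa", "qn"
Leaf count: 5

5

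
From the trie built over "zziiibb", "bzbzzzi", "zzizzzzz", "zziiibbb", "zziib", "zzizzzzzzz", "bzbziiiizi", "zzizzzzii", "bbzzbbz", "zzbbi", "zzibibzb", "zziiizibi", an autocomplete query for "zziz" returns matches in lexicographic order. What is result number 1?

zzizzzzii

DFS of the "zziz" subtree visits, in order: "zzizzzzii", "zzizzzzz", "zzizzzzzzz"
Position 1: zzizzzzii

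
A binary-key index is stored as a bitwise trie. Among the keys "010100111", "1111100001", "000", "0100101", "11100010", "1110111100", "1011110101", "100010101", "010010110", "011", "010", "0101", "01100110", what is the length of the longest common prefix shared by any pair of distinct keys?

The deepest shared node is where two words last agree before diverging.
"0100101" and "010010110" agree on "0100101" (7 characters) before diverging; nothing deeper is shared.
Longest shared-prefix length: 7

7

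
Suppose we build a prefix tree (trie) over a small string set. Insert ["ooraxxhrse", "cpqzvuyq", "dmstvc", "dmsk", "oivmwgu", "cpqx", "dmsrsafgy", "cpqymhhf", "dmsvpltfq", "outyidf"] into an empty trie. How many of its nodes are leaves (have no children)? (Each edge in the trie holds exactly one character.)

A leaf is a node with no children — equivalently, the end of a word that is not a proper prefix of any other stored word.
Those words: "cpqx", "cpqymhhf", "cpqzvuyq", "dmsk", "dmsrsafgy", "dmstvc", "dmsvpltfq", "oivmwgu", "ooraxxhrse", "outyidf"
Leaf count: 10

10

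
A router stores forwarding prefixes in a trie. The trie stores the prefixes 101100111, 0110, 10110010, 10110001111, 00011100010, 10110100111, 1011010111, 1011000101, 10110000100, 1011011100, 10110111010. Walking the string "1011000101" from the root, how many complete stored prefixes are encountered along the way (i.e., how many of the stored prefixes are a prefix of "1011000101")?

1

Walk "1011000101" from the root; an end-of-word marker is hit whenever a stored word is a prefix of "1011000101".
Prefixes of the query that are stored words: "1011000101"
Count: 1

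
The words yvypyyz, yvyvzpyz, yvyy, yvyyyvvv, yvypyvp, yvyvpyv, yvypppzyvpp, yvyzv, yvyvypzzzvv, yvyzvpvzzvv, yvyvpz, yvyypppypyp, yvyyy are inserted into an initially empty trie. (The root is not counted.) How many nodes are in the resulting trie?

52

For each word, the new-node count is its length minus the longest prefix already in the trie:
  "yvypyyz" → 7 new (y, v, y, p, y, y, z)
  "yvyvzpyz" → prefix "yvy" already present; 5 new (v, z, p, y, z)
  "yvyy" → prefix "yvy" already present; 1 new (y)
  "yvyyyvvv" → prefix "yvyy" already present; 4 new (y, v, v, v)
  "yvypyvp" → prefix "yvypy" already present; 2 new (v, p)
  "yvyvpyv" → prefix "yvyv" already present; 3 new (p, y, v)
  "yvypppzyvpp" → prefix "yvyp" already present; 7 new (p, p, z, y, v, p, p)
  "yvyzv" → prefix "yvy" already present; 2 new (z, v)
  "yvyvypzzzvv" → prefix "yvyv" already present; 7 new (y, p, z, z, z, v, v)
  "yvyzvpvzzvv" → prefix "yvyzv" already present; 6 new (p, v, z, z, v, v)
  "yvyvpz" → prefix "yvyvp" already present; 1 new (z)
  "yvyypppypyp" → prefix "yvyy" already present; 7 new (p, p, p, y, p, y, p)
  "yvyyy" → prefix "yvyyy" already present; 0 new (none)
Total nodes = 7 + 5 + 1 + 4 + 2 + 3 + 7 + 2 + 7 + 6 + 1 + 7 + 0 = 52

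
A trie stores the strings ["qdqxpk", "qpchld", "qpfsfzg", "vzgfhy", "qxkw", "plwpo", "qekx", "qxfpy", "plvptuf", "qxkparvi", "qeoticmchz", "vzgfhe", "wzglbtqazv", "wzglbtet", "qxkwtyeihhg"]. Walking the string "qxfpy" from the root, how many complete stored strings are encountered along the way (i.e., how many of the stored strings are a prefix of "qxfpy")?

1

Traverse "qxfpy" character by character; count nodes along the way that are marked as word ends.
Prefixes of the query that are stored words: "qxfpy"
Count: 1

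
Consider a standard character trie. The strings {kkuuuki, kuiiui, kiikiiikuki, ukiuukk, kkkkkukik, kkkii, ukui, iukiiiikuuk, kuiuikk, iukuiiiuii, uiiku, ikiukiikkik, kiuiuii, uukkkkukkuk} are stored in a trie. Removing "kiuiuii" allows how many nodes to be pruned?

After clearing the end-marker at "kiuiuii", prune upward until reaching a node still needed by another word.
The suffix "uiuii" (5 nodes) is used only by "kiuiuii"; the node for "ki" still has the child "i", so pruning stops there.
Nodes removed: 5

5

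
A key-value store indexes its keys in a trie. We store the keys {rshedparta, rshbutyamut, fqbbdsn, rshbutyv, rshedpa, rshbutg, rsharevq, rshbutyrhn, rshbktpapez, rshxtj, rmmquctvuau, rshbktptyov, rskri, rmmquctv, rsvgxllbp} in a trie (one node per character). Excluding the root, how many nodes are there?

69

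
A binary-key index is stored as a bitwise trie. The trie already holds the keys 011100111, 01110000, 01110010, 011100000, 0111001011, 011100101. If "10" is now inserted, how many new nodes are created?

2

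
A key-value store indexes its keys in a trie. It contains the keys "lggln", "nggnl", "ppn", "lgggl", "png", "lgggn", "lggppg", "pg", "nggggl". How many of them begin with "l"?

Walk to "l"; the words in its subtree are exactly those with that prefix.
Words under "l": lgggl, lgggn, lggln, lggppg
Count: 4

4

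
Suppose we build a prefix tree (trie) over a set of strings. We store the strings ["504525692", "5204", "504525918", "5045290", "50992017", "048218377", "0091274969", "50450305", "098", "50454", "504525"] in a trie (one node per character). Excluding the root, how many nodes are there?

48

For each word, the new-node count is its length minus the longest prefix already in the trie:
  "504525692" → 9 new (5, 0, 4, 5, 2, 5, 6, 9, 2)
  "5204" → prefix "5" already present; 3 new (2, 0, 4)
  "504525918" → prefix "504525" already present; 3 new (9, 1, 8)
  "5045290" → prefix "50452" already present; 2 new (9, 0)
  "50992017" → prefix "50" already present; 6 new (9, 9, 2, 0, 1, 7)
  "048218377" → 9 new (0, 4, 8, 2, 1, 8, 3, 7, 7)
  "0091274969" → prefix "0" already present; 9 new (0, 9, 1, 2, 7, 4, 9, 6, 9)
  "50450305" → prefix "5045" already present; 4 new (0, 3, 0, 5)
  "098" → prefix "0" already present; 2 new (9, 8)
  "50454" → prefix "5045" already present; 1 new (4)
  "504525" → prefix "504525" already present; 0 new (none)
Total nodes = 9 + 3 + 3 + 2 + 6 + 9 + 9 + 4 + 2 + 1 + 0 = 48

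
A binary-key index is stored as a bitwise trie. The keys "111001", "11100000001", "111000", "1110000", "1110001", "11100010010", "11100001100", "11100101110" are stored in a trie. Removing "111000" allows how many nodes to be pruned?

0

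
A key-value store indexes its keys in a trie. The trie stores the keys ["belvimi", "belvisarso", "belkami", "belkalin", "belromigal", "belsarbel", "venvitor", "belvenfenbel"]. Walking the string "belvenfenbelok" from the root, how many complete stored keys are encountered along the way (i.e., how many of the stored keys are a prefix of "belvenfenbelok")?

1

Check each prefix of "belvenfenbelok" against the stored set — each match is an end-marker on the path.
Prefixes of the query that are stored words: "belvenfenbel"
Count: 1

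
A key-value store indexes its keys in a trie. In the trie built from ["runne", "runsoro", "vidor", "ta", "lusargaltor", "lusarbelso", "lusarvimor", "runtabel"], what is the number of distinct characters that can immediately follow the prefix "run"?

3

Follow the path "run" to its node, then look at its outgoing edges.
Characters that immediately follow "run" among the stored strings: {n, s, t}.
That node has 3 child edges.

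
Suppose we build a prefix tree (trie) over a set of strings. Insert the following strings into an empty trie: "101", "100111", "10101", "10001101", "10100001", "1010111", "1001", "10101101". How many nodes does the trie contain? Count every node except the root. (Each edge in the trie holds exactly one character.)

For each word, the new-node count is its length minus the longest prefix already in the trie:
  "101" → 3 new (1, 0, 1)
  "100111" → prefix "10" already present; 4 new (0, 1, 1, 1)
  "10101" → prefix "101" already present; 2 new (0, 1)
  "10001101" → prefix "100" already present; 5 new (0, 1, 1, 0, 1)
  "10100001" → prefix "1010" already present; 4 new (0, 0, 0, 1)
  "1010111" → prefix "10101" already present; 2 new (1, 1)
  "1001" → prefix "1001" already present; 0 new (none)
  "10101101" → prefix "101011" already present; 2 new (0, 1)
Total nodes = 3 + 4 + 2 + 5 + 4 + 2 + 0 + 2 = 22

22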